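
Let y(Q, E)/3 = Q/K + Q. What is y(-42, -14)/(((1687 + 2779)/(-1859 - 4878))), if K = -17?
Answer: 970128/5423 ≈ 178.89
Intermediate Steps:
y(Q, E) = 48*Q/17 (y(Q, E) = 3*(Q/(-17) + Q) = 3*(-Q/17 + Q) = 3*(16*Q/17) = 48*Q/17)
y(-42, -14)/(((1687 + 2779)/(-1859 - 4878))) = ((48/17)*(-42))/(((1687 + 2779)/(-1859 - 4878))) = -2016/(17*(4466/(-6737))) = -2016/(17*(4466*(-1/6737))) = -2016/(17*(-4466/6737)) = -2016/17*(-6737/4466) = 970128/5423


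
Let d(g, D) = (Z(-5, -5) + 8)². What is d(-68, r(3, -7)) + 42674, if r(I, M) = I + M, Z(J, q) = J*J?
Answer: 43763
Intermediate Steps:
Z(J, q) = J²
d(g, D) = 1089 (d(g, D) = ((-5)² + 8)² = (25 + 8)² = 33² = 1089)
d(-68, r(3, -7)) + 42674 = 1089 + 42674 = 43763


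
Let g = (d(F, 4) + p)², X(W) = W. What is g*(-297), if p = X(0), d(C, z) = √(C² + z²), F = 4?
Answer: -9504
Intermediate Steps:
p = 0
g = 32 (g = (√(4² + 4²) + 0)² = (√(16 + 16) + 0)² = (√32 + 0)² = (4*√2 + 0)² = (4*√2)² = 32)
g*(-297) = 32*(-297) = -9504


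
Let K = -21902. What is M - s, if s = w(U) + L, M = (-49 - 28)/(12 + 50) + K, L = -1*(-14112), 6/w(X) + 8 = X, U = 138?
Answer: -145141611/4030 ≈ -36015.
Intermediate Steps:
w(X) = 6/(-8 + X)
L = 14112
M = -1358001/62 (M = (-49 - 28)/(12 + 50) - 21902 = -77/62 - 21902 = -1358001/62 ≈ -21903.)
s = 917283/65 (s = 6/(-8 + 138) + 14112 = 6/130 + 14112 = 6*(1/130) + 14112 = 3/65 + 14112 = 917283/65 ≈ 14112.)
M - s = -1358001/62 - 1*917283/65 = -1358001/62 - 917283/65 = -145141611/4030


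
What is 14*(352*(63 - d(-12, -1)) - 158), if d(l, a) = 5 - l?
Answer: 224476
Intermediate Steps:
14*(352*(63 - d(-12, -1)) - 158) = 14*(352*(63 - (5 - 1*(-12))) - 158) = 14*(352*(63 - (5 + 12)) - 158) = 14*(352*(63 - 1*17) - 158) = 14*(352*(63 - 17) - 158) = 14*(352*46 - 158) = 14*(16192 - 158) = 14*16034 = 224476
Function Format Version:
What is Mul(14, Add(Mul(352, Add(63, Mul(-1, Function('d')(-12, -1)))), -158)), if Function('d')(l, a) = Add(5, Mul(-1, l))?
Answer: 224476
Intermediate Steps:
Mul(14, Add(Mul(352, Add(63, Mul(-1, Function('d')(-12, -1)))), -158)) = Mul(14, Add(Mul(352, Add(63, Mul(-1, Add(5, Mul(-1, -12))))), -158)) = Mul(14, Add(Mul(352, Add(63, Mul(-1, Add(5, 12)))), -158)) = Mul(14, Add(Mul(352, Add(63, Mul(-1, 17))), -158)) = Mul(14, Add(Mul(352, Add(63, -17)), -158)) = Mul(14, Add(Mul(352, 46), -158)) = Mul(14, Add(16192, -158)) = Mul(14, 16034) = 224476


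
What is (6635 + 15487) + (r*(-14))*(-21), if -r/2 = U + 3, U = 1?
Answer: 19770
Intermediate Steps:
r = -8 (r = -2*(1 + 3) = -2*4 = -8)
(6635 + 15487) + (r*(-14))*(-21) = (6635 + 15487) - 8*(-14)*(-21) = 22122 + 112*(-21) = 22122 - 2352 = 19770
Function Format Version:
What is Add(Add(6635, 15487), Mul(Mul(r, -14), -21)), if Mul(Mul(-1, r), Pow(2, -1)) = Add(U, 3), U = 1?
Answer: 19770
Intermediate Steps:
r = -8 (r = Mul(-2, Add(1, 3)) = Mul(-2, 4) = -8)
Add(Add(6635, 15487), Mul(Mul(r, -14), -21)) = Add(Add(6635, 15487), Mul(Mul(-8, -14), -21)) = Add(22122, Mul(112, -21)) = Add(22122, -2352) = 19770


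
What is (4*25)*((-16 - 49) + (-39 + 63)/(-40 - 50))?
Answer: -19580/3 ≈ -6526.7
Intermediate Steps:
(4*25)*((-16 - 49) + (-39 + 63)/(-40 - 50)) = 100*(-65 + 24/(-90)) = 100*(-65 + 24*(-1/90)) = 100*(-65 - 4/15) = 100*(-979/15) = -19580/3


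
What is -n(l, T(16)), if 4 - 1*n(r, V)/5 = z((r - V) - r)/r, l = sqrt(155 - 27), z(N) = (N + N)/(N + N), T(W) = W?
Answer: -20 + 5*sqrt(2)/16 ≈ -19.558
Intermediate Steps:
z(N) = 1 (z(N) = (2*N)/((2*N)) = (2*N)*(1/(2*N)) = 1)
l = 8*sqrt(2) (l = sqrt(128) = 8*sqrt(2) ≈ 11.314)
n(r, V) = 20 - 5/r
-n(l, T(16)) = -(20 - 5*sqrt(2)/16) = -20 + 5*sqrt(2)/16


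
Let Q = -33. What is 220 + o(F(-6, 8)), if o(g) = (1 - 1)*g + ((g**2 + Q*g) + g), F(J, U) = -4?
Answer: 364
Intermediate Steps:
o(g) = g**2 - 32*g (o(g) = (1 - 1)*g + ((g**2 - 33*g) + g) = 0*g + (g**2 - 32*g) = 0 + (g**2 - 32*g) = g**2 - 32*g)
220 + o(F(-6, 8)) = 220 - 4*(-32 - 4) = 220 - 4*(-36) = 220 + 144 = 364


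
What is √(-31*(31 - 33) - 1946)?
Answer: 2*I*√471 ≈ 43.405*I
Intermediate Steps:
√(-31*(31 - 33) - 1946) = √(-31*(-2) - 1946) = √(62 - 1946) = √(-1884) = 2*I*√471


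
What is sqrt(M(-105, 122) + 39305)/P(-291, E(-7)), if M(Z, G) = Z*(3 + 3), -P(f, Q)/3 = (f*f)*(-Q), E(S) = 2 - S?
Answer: 5*sqrt(1547)/2286387 ≈ 8.6013e-5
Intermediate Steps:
P(f, Q) = 3*Q*f**2 (P(f, Q) = -3*f*f*(-Q) = -3*f**2*(-Q) = -(-3)*Q*f**2 = 3*Q*f**2)
M(Z, G) = 6*Z (M(Z, G) = Z*6 = 6*Z)
sqrt(M(-105, 122) + 39305)/P(-291, E(-7)) = sqrt(6*(-105) + 39305)/((3*(2 - 1*(-7))*(-291)**2)) = sqrt(-630 + 39305)/((3*(2 + 7)*84681)) = sqrt(38675)/((3*9*84681)) = (5*sqrt(1547))/2286387 = (5*sqrt(1547))*(1/2286387) = 5*sqrt(1547)/2286387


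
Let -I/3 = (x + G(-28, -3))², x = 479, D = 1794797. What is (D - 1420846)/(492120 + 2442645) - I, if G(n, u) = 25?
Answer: 2236432172671/2934765 ≈ 7.6205e+5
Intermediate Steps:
I = -762048 (I = -3*(479 + 25)² = -3*504² = -3*254016 = -762048)
(D - 1420846)/(492120 + 2442645) - I = (1794797 - 1420846)/(492120 + 2442645) - 1*(-762048) = 373951/2934765 + 762048 = 2236432172671/2934765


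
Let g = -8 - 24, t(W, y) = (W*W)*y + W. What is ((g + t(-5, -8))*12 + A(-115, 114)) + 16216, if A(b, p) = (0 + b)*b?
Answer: 26597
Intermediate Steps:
A(b, p) = b² (A(b, p) = b*b = b²)
t(W, y) = W + y*W² (t(W, y) = W²*y + W = y*W² + W = W + y*W²)
g = -32
((g + t(-5, -8))*12 + A(-115, 114)) + 16216 = ((-32 - 5*(1 - 5*(-8)))*12 + (-115)²) + 16216 = ((-32 - 5*(1 + 40))*12 + 13225) + 16216 = ((-32 - 5*41)*12 + 13225) + 16216 = ((-32 - 205)*12 + 13225) + 16216 = (-237*12 + 13225) + 16216 = (-2844 + 13225) + 16216 = 10381 + 16216 = 26597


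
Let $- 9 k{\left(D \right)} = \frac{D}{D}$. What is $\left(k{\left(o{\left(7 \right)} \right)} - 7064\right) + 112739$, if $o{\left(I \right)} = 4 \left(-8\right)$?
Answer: $\frac{951074}{9} \approx 1.0567 \cdot 10^{5}$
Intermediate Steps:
$o{\left(I \right)} = -32$
$k{\left(D \right)} = - \frac{1}{9}$ ($k{\left(D \right)} = - \frac{D \frac{1}{D}}{9} = \left(- \frac{1}{9}\right) 1 = - \frac{1}{9}$)
$\left(k{\left(o{\left(7 \right)} \right)} - 7064\right) + 112739 = \left(- \frac{1}{9} - 7064\right) + 112739 = - \frac{63577}{9} + 112739 = \frac{951074}{9}$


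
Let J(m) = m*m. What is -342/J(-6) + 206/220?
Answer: -471/55 ≈ -8.5636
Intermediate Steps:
J(m) = m**2
-342/J(-6) + 206/220 = -342/((-6)**2) + 206/220 = -342/36 + 206*(1/220) = -342*1/36 + 103/110 = -19/2 + 103/110 = -471/55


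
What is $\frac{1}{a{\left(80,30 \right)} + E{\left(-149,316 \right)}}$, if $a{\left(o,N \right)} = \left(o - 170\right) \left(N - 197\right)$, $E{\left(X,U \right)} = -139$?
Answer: $\frac{1}{14891} \approx 6.7155 \cdot 10^{-5}$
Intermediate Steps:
$a{\left(o,N \right)} = \left(-197 + N\right) \left(-170 + o\right)$ ($a{\left(o,N \right)} = \left(-170 + o\right) \left(-197 + N\right) = \left(-197 + N\right) \left(-170 + o\right)$)
$\frac{1}{a{\left(80,30 \right)} + E{\left(-149,316 \right)}} = \frac{1}{\left(33490 - 15760 - 5100 + 30 \cdot 80\right) - 139} = \frac{1}{\left(33490 - 15760 - 5100 + 2400\right) - 139} = \frac{1}{15030 - 139} = \frac{1}{14891}$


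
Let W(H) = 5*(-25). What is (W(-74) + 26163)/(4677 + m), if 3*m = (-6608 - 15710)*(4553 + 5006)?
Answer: -78114/213323731 ≈ -0.00036618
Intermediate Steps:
W(H) = -125
m = -213337762/3 (m = ((-6608 - 15710)*(4553 + 5006))/3 = (-22318*9559)/3 = (1/3)*(-213337762) = -213337762/3 ≈ -7.1113e+7)
(W(-74) + 26163)/(4677 + m) = (-125 + 26163)/(4677 - 213337762/3) = 26038/(-213323731/3) = 26038*(-3/213323731) = -78114/213323731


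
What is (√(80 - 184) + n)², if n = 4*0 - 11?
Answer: 17 - 44*I*√26 ≈ 17.0 - 224.36*I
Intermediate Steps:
n = -11 (n = 0 - 11 = -11)
(√(80 - 184) + n)² = (√(80 - 184) - 11)² = (√(-104) - 11)² = (2*I*√26 - 11)² = (-11 + 2*I*√26)²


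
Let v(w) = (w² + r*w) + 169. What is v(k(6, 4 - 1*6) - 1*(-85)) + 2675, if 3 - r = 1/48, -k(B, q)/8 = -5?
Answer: 904387/48 ≈ 18841.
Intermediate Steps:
k(B, q) = 40 (k(B, q) = -8*(-5) = 40)
r = 143/48 (r = 3 - 1/48 = 143/48 ≈ 2.9792)
v(w) = 169 + w² + 143*w/48 (v(w) = (w² + 143*w/48) + 169 = 169 + w² + 143*w/48)
v(k(6, 4 - 1*6) - 1*(-85)) + 2675 = (169 + (40 - 1*(-85))² + 143*(40 - 1*(-85))/48) + 2675 = (169 + (40 + 85)² + 143*(40 + 85)/48) + 2675 = (169 + 125² + (143/48)*125) + 2675 = (169 + 15625 + 17875/48) + 2675 = 775987/48 + 2675 = 904387/48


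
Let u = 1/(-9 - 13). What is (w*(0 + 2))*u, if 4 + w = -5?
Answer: 9/11 ≈ 0.81818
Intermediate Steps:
w = -9 (w = -4 - 5 = -9)
u = -1/22 (u = 1/(-22) = -1/22 ≈ -0.045455)
(w*(0 + 2))*u = -9*(0 + 2)*(-1/22) = -9*2*(-1/22) = -18*(-1/22) = 9/11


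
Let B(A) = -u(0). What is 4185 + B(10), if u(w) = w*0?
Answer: 4185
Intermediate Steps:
u(w) = 0
B(A) = 0 (B(A) = -1*0 = 0)
4185 + B(10) = 4185 + 0 = 4185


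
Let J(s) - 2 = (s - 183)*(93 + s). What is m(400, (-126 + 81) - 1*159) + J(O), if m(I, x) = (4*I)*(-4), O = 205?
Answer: 158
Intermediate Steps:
m(I, x) = -16*I
J(s) = 2 + (-183 + s)*(93 + s) (J(s) = 2 + (s - 183)*(93 + s) = 2 + (-183 + s)*(93 + s))
m(400, (-126 + 81) - 1*159) + J(O) = -16*400 + (-17017 + 205**2 - 90*205) = -6400 + (-17017 + 42025 - 18450) = -6400 + 6558 = 158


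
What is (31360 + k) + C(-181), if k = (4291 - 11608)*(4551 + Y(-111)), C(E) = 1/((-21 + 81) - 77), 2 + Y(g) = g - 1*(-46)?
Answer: -557227157/17 ≈ -3.2778e+7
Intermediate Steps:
Y(g) = 44 + g (Y(g) = -2 + (g - 1*(-46)) = -2 + (g + 46) = -2 + (46 + g) = 44 + g)
C(E) = -1/17 (C(E) = 1/(60 - 77) = 1/(-17) = -1/17)
k = -32809428 (k = (4291 - 11608)*(4551 + (44 - 111)) = -7317*(4551 - 67) = -7317*4484 = -32809428)
(31360 + k) + C(-181) = (31360 - 32809428) - 1/17 = -32778068 - 1/17 = -557227157/17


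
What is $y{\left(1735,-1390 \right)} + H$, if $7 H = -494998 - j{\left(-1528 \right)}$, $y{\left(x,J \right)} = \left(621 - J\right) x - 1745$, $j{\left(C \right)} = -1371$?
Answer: $\frac{23917753}{7} \approx 3.4168 \cdot 10^{6}$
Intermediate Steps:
$y{\left(x,J \right)} = -1745 + x \left(621 - J\right)$ ($y{\left(x,J \right)} = x \left(621 - J\right) - 1745 = -1745 + x \left(621 - J\right)$)
$H = - \frac{493627}{7}$ ($H = \frac{-494998 - -1371}{7} = \frac{-494998 + 1371}{7} = \frac{1}{7} \left(-493627\right) = - \frac{493627}{7} \approx -70518.0$)
$y{\left(1735,-1390 \right)} + H = \left(-1745 + 621 \cdot 1735 - \left(-1390\right) 1735\right) - \frac{493627}{7} = \left(-1745 + 1077435 + 2411650\right) - \frac{493627}{7} = 3487340 - \frac{493627}{7} = \frac{23917753}{7}$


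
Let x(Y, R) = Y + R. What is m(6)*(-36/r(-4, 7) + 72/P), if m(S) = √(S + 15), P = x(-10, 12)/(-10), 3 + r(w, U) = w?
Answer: -2484*√21/7 ≈ -1626.2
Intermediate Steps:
r(w, U) = -3 + w
x(Y, R) = R + Y
P = -⅕ (P = (12 - 10)/(-10) = 2*(-⅒) = -⅕ ≈ -0.20000)
m(S) = √(15 + S)
m(6)*(-36/r(-4, 7) + 72/P) = √(15 + 6)*(-36/(-3 - 4) + 72/(-⅕)) = √21*(-36/(-7) + 72*(-5)) = √21*(-36*(-⅐) - 360) = √21*(36/7 - 360) = √21*(-2484/7) = -2484*√21/7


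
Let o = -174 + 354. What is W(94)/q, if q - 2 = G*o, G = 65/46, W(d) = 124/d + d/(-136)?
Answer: 46161/18843616 ≈ 0.0024497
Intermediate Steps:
W(d) = 124/d - d/136 (W(d) = 124/d + d*(-1/136) = 124/d - d/136)
G = 65/46 (G = 65*(1/46) = 65/46 ≈ 1.4130)
o = 180
q = 5896/23 (q = 2 + (65/46)*180 = 2 + 5850/23 = 5896/23 ≈ 256.35)
W(94)/q = (124/94 - 1/136*94)/(5896/23) = (124*(1/94) - 47/68)*(23/5896) = (62/47 - 47/68)*(23/5896) = (2007/3196)*(23/5896) = 46161/18843616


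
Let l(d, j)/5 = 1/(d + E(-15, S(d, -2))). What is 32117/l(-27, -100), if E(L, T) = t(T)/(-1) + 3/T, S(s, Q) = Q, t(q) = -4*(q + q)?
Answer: -2858413/10 ≈ -2.8584e+5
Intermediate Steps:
t(q) = -8*q
E(L, T) = 3/T + 8*T (E(L, T) = -8*T/(-1) + 3/T = -8*T*(-1) + 3/T = 8*T + 3/T = 3/T + 8*T)
l(d, j) = 5/(-35/2 + d) (l(d, j) = 5/(d + (3/(-2) + 8*(-2))) = 5/(d + (3*(-½) - 16)) = 5/(d + (-3/2 - 16)) = 5/(d - 35/2) = 5/(-35/2 + d))
32117/l(-27, -100) = 32117/((10/(-35 + 2*(-27)))) = 32117/((10/(-35 - 54))) = 32117/((10/(-89))) = 32117/((10*(-1/89))) = 32117/(-10/89) = 32117*(-89/10) = -2858413/10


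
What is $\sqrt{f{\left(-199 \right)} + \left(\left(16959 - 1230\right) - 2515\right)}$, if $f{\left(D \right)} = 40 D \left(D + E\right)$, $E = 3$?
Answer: $\sqrt{1573374} \approx 1254.3$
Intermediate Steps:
$f{\left(D \right)} = 40 D \left(3 + D\right)$ ($f{\left(D \right)} = 40 D \left(D + 3\right) = 40 D \left(3 + D\right)$)
$\sqrt{f{\left(-199 \right)} + \left(\left(16959 - 1230\right) - 2515\right)} = \sqrt{40 \left(-199\right) \left(3 - 199\right) + \left(\left(16959 - 1230\right) - 2515\right)} = \sqrt{40 \left(-199\right) \left(-196\right) + \left(15729 - 2515\right)} = \sqrt{1560160 + 13214} = \sqrt{1573374}$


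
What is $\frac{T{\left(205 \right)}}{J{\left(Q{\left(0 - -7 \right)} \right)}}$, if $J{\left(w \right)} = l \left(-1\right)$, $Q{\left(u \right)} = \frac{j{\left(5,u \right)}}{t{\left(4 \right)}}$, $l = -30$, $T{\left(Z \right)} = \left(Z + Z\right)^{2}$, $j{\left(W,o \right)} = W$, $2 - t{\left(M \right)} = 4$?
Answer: $\frac{16810}{3} \approx 5603.3$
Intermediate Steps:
$t{\left(M \right)} = -2$ ($t{\left(M \right)} = 2 - 4 = -2$)
$T{\left(Z \right)} = 4 Z^{2}$ ($T{\left(Z \right)} = \left(2 Z\right)^{2} = 4 Z^{2}$)
$Q{\left(u \right)} = - \frac{5}{2}$ ($Q{\left(u \right)} = \frac{5}{-2} = 5 \left(- \frac{1}{2}\right) = - \frac{5}{2}$)
$J{\left(w \right)} = 30$ ($J{\left(w \right)} = \left(-30\right) \left(-1\right) = 30$)
$\frac{T{\left(205 \right)}}{J{\left(Q{\left(0 - -7 \right)} \right)}} = \frac{4 \cdot 205^{2}}{30} = 4 \cdot 42025 \cdot \frac{1}{30} = 168100 \cdot \frac{1}{30} = \frac{16810}{3}$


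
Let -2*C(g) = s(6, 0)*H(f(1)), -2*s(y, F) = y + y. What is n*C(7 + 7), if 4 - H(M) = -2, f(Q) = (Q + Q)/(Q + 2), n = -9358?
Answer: -168444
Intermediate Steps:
s(y, F) = -y (s(y, F) = -(y + y)/2 = -y)
f(Q) = 2*Q/(2 + Q) (f(Q) = (2*Q)/(2 + Q) = 2*Q/(2 + Q))
H(M) = 6 (H(M) = 4 - 1*(-2) = 4 + 2 = 6)
C(g) = 18 (C(g) = -(-1*6)*6/2 = -(-3)*6 = -½*(-36) = 18)
n*C(7 + 7) = -9358*18 = -168444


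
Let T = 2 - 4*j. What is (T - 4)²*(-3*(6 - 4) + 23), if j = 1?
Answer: 612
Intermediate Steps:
T = -2 (T = 2 - 4*1 = 2 - 4 = -2)
(T - 4)²*(-3*(6 - 4) + 23) = (-2 - 4)²*(-3*(6 - 4) + 23) = (-6)²*(-3*2 + 23) = 36*(-6 + 23) = 36*17 = 612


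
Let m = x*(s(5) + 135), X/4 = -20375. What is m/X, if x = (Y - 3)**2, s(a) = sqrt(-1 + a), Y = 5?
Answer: -137/20375 ≈ -0.0067239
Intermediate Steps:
X = -81500 (X = 4*(-20375) = -81500)
x = 4 (x = (5 - 3)**2 = 2**2 = 4)
m = 548 (m = 4*(sqrt(-1 + 5) + 135) = 4*(sqrt(4) + 135) = 4*(2 + 135) = 4*137 = 548)
m/X = 548/(-81500) = 548*(-1/81500) = -137/20375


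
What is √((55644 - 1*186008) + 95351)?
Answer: I*√35013 ≈ 187.12*I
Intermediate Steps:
√((55644 - 1*186008) + 95351) = √((55644 - 186008) + 95351) = √(-130364 + 95351) = √(-35013) = I*√35013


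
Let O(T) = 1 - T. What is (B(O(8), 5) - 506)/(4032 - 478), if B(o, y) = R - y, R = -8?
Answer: -519/3554 ≈ -0.14603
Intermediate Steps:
B(o, y) = -8 - y
(B(O(8), 5) - 506)/(4032 - 478) = ((-8 - 1*5) - 506)/(4032 - 478) = ((-8 - 5) - 506)/3554 = (-13 - 506)*(1/3554) = -519*1/3554 = -519/3554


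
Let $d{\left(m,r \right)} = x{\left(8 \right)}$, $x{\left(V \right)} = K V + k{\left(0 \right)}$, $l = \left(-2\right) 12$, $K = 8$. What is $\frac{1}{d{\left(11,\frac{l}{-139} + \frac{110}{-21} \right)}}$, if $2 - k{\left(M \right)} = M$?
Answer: $\frac{1}{66} \approx 0.015152$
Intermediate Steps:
$k{\left(M \right)} = 2 - M$
$l = -24$
$x{\left(V \right)} = 2 + 8 V$ ($x{\left(V \right)} = 8 V + \left(2 - 0\right) = 8 V + \left(2 + 0\right) = 8 V + 2 = 2 + 8 V$)
$d{\left(m,r \right)} = 66$ ($d{\left(m,r \right)} = 2 + 8 \cdot 8 = 2 + 64 = 66$)
$\frac{1}{d{\left(11,\frac{l}{-139} + \frac{110}{-21} \right)}} = \frac{1}{66}$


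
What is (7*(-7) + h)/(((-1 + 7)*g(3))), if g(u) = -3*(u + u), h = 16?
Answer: 11/36 ≈ 0.30556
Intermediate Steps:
g(u) = -6*u
(7*(-7) + h)/(((-1 + 7)*g(3))) = (7*(-7) + 16)/(((-1 + 7)*(-6*3))) = (-49 + 16)/((6*(-18))) = -33/(-108) = -33*(-1/108) = 11/36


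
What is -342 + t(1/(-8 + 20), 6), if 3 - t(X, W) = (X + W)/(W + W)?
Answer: -48889/144 ≈ -339.51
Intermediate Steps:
t(X, W) = 3 - (W + X)/(2*W) (t(X, W) = 3 - (X + W)/(W + W) = 3 - (W + X)/(2*W))
-342 + t(1/(-8 + 20), 6) = -342 + (½)*(-1/(-8 + 20) + 5*6)/6 = -342 + (½)*(⅙)*(-1/12 + 30) = -342 + (½)*(⅙)*(359/12) = -342 + 359/144 = -48889/144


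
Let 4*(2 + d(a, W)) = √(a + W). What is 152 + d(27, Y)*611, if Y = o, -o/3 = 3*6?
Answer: -1070 + 1833*I*√3/4 ≈ -1070.0 + 793.71*I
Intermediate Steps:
o = -54 (o = -9*6 = -3*18 = -54)
Y = -54
d(a, W) = -2 + √(W + a)/4 (d(a, W) = -2 + √(a + W)/4 = -2 + √(W + a)/4)
152 + d(27, Y)*611 = 152 + (-2 + √(-54 + 27)/4)*611 = 152 + (-2 + √(-27)/4)*611 = 152 + (-2 + (3*I*√3)/4)*611 = 152 + (-2 + 3*I*√3/4)*611 = 152 + (-1222 + 1833*I*√3/4) = -1070 + 1833*I*√3/4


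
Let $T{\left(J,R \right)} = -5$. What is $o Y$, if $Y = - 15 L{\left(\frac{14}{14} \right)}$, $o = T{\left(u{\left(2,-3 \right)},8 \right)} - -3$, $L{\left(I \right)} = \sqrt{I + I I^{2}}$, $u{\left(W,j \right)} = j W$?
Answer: $30 \sqrt{2} \approx 42.426$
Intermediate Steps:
$u{\left(W,j \right)} = W j$
$L{\left(I \right)} = \sqrt{I + I^{3}}$
$o = -2$ ($o = -5 - -3 = -5 + 3 = -2$)
$Y = - 15 \sqrt{2}$ ($Y = - 15 \sqrt{\frac{14}{14} + \left(\frac{14}{14}\right)^{3}} = - 15 \sqrt{14 \cdot \frac{1}{14} + \left(14 \cdot \frac{1}{14}\right)^{3}} = - 15 \sqrt{1 + 1^{3}} = - 15 \sqrt{1 + 1} = - 15 \sqrt{2} \approx -21.213$)
$o Y = - 2 \left(- 15 \sqrt{2}\right) = 30 \sqrt{2}$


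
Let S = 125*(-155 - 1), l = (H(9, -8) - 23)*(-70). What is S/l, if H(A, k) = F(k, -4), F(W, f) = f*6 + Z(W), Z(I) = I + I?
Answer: -650/147 ≈ -4.4218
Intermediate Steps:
Z(I) = 2*I
F(W, f) = 2*W + 6*f (F(W, f) = f*6 + 2*W = 6*f + 2*W = 2*W + 6*f)
H(A, k) = -24 + 2*k (H(A, k) = 2*k + 6*(-4) = 2*k - 24 = -24 + 2*k)
l = 4410 (l = ((-24 + 2*(-8)) - 23)*(-70) = ((-24 - 16) - 23)*(-70) = (-40 - 23)*(-70) = -63*(-70) = 4410)
S = -19500 (S = 125*(-156) = -19500)
S/l = -19500/4410 = -19500*1/4410 = -650/147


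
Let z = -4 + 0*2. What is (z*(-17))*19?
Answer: 1292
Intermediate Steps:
z = -4 (z = -4 + 0 = -4)
(z*(-17))*19 = -4*(-17)*19 = 68*19 = 1292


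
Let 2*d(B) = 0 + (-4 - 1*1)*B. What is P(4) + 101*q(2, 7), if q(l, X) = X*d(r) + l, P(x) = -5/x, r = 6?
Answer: -41617/4 ≈ -10404.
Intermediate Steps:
d(B) = -5*B/2 (d(B) = (0 + (-4 - 1*1)*B)/2 = (0 + (-4 - 1)*B)/2 = (0 - 5*B)/2 = (-5*B)/2 = -5*B/2)
q(l, X) = l - 15*X (q(l, X) = X*(-5/2*6) + l = X*(-15) + l = -15*X + l = l - 15*X)
P(4) + 101*q(2, 7) = -5/4 + 101*(2 - 15*7) = -5*1/4 + 101*(2 - 105) = -5/4 + 101*(-103) = -5/4 - 10403 = -41617/4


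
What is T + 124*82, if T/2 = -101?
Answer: 9966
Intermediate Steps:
T = -202 (T = 2*(-101) = -202)
T + 124*82 = -202 + 124*82 = -202 + 10168 = 9966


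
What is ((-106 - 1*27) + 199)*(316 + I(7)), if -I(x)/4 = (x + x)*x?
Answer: -5016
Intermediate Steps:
I(x) = -8*x² (I(x) = -4*(x + x)*x = -4*2*x*x = -8*x²)
((-106 - 1*27) + 199)*(316 + I(7)) = ((-106 - 1*27) + 199)*(316 - 8*7²) = ((-106 - 27) + 199)*(316 - 8*49) = (-133 + 199)*(316 - 392) = 66*(-76) = -5016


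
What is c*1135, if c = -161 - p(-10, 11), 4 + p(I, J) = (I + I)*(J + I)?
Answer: -155495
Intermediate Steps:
p(I, J) = -4 + 2*I*(I + J) (p(I, J) = -4 + (I + I)*(J + I) = -4 + (2*I)*(I + J) = -4 + 2*I*(I + J))
c = -137 (c = -161 - (-4 + 2*(-10)**2 + 2*(-10)*11) = -161 - (-4 + 2*100 - 220) = -161 - (-4 + 200 - 220) = -161 - 1*(-24) = -161 + 24 = -137)
c*1135 = -137*1135 = -155495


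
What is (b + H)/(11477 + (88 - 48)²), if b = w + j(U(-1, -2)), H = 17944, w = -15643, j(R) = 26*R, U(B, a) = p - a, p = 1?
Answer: 793/4359 ≈ 0.18192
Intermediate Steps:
U(B, a) = 1 - a
b = -15565 (b = -15643 + 26*(1 - 1*(-2)) = -15643 + 26*(1 + 2) = -15643 + 26*3 = -15643 + 78 = -15565)
(b + H)/(11477 + (88 - 48)²) = (-15565 + 17944)/(11477 + (88 - 48)²) = 2379/(11477 + 40²) = 2379/(11477 + 1600) = 2379/13077 = 2379*(1/13077) = 793/4359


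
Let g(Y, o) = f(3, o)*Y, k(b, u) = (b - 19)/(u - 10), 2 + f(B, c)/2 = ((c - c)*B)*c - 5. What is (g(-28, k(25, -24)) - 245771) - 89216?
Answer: -334595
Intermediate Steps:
f(B, c) = -14 (f(B, c) = -4 + 2*(((c - c)*B)*c - 5) = -4 + 2*((0*B)*c - 5) = -4 + 2*(0*c - 5) = -4 + 2*(0 - 5) = -4 + 2*(-5) = -4 - 10 = -14)
k(b, u) = (-19 + b)/(-10 + u)
g(Y, o) = -14*Y
(g(-28, k(25, -24)) - 245771) - 89216 = (-14*(-28) - 245771) - 89216 = (392 - 245771) - 89216 = -245379 - 89216 = -334595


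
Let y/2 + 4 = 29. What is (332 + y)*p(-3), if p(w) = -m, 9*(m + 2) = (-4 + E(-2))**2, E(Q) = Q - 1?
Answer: -11842/9 ≈ -1315.8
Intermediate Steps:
y = 50 (y = -8 + 2*29 = -8 + 58 = 50)
E(Q) = -1 + Q
m = 31/9 (m = -2 + (-4 + (-1 - 2))**2/9 = -2 + (-4 - 3)**2/9 = -2 + (1/9)*(-7)**2 = -2 + (1/9)*49 = -2 + 49/9 = 31/9 ≈ 3.4444)
p(w) = -31/9 (p(w) = -1*31/9 = -31/9)
(332 + y)*p(-3) = (332 + 50)*(-31/9) = 382*(-31/9) = -11842/9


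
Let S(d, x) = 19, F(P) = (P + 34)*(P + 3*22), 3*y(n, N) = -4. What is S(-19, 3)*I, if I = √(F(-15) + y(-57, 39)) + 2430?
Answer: 46170 + 19*√8709/3 ≈ 46761.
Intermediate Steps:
y(n, N) = -4/3 (y(n, N) = (⅓)*(-4) = -4/3)
F(P) = (34 + P)*(66 + P) (F(P) = (34 + P)*(P + 66) = (34 + P)*(66 + P))
I = 2430 + √8709/3 (I = √((2244 + (-15)² + 100*(-15)) - 4/3) + 2430 = √((2244 + 225 - 1500) - 4/3) + 2430 = √(969 - 4/3) + 2430 = √(2903/3) + 2430 = √8709/3 + 2430 = 2430 + √8709/3 ≈ 2461.1)
S(-19, 3)*I = 19*(2430 + √8709/3) = 46170 + 19*√8709/3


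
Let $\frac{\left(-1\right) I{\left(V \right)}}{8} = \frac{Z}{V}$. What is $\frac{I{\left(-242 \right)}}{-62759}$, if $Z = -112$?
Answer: $\frac{448}{7593839} \approx 5.8995 \cdot 10^{-5}$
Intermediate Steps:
$I{\left(V \right)} = \frac{896}{V}$ ($I{\left(V \right)} = - 8 \left(- \frac{112}{V}\right) = \frac{896}{V}$)
$\frac{I{\left(-242 \right)}}{-62759} = \frac{896 \frac{1}{-242}}{-62759} = 896 \left(- \frac{1}{242}\right) \left(- \frac{1}{62759}\right) = \left(- \frac{448}{121}\right) \left(- \frac{1}{62759}\right) = \frac{448}{7593839}$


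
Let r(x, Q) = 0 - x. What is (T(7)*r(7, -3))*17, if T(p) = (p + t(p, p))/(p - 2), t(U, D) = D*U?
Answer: -6664/5 ≈ -1332.8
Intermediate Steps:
r(x, Q) = -x
T(p) = (p + p²)/(-2 + p) (T(p) = (p + p*p)/(p - 2) = (p + p²)/(-2 + p))
(T(7)*r(7, -3))*17 = ((7*(1 + 7)/(-2 + 7))*(-1*7))*17 = ((7*8/5)*(-7))*17 = ((7*(⅕)*8)*(-7))*17 = ((56/5)*(-7))*17 = -392/5*17 = -6664/5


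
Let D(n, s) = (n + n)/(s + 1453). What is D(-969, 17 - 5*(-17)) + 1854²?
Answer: 5345024442/1555 ≈ 3.4373e+6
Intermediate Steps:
D(n, s) = 2*n/(1453 + s) (D(n, s) = (2*n)/(1453 + s) = 2*n/(1453 + s))
D(-969, 17 - 5*(-17)) + 1854² = 2*(-969)/(1453 + (17 - 5*(-17))) + 1854² = 2*(-969)/(1453 + (17 + 85)) + 3437316 = 2*(-969)/(1453 + 102) + 3437316 = 2*(-969)/1555 + 3437316 = 2*(-969)*(1/1555) + 3437316 = -1938/1555 + 3437316 = 5345024442/1555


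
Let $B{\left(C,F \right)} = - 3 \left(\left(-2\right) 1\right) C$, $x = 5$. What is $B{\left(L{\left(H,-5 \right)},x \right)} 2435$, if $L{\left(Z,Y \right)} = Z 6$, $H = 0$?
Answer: $0$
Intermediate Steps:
$L{\left(Z,Y \right)} = 6 Z$
$B{\left(C,F \right)} = 6 C$ ($B{\left(C,F \right)} = \left(-3\right) \left(-2\right) C = 6 C$)
$B{\left(L{\left(H,-5 \right)},x \right)} 2435 = 6 \cdot 6 \cdot 0 \cdot 2435 = 6 \cdot 0 \cdot 2435 = 0 \cdot 2435 = 0$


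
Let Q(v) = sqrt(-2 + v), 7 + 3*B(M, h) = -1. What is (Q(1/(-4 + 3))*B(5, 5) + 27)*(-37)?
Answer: -999 + 296*I*sqrt(3)/3 ≈ -999.0 + 170.9*I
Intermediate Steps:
B(M, h) = -8/3 (B(M, h) = -7/3 + (1/3)*(-1) = -7/3 - 1/3 = -8/3)
(Q(1/(-4 + 3))*B(5, 5) + 27)*(-37) = (sqrt(-2 + 1/(-4 + 3))*(-8/3) + 27)*(-37) = (sqrt(-2 + 1/(-1))*(-8/3) + 27)*(-37) = (sqrt(-2 - 1)*(-8/3) + 27)*(-37) = (sqrt(-3)*(-8/3) + 27)*(-37) = ((I*sqrt(3))*(-8/3) + 27)*(-37) = (-8*I*sqrt(3)/3 + 27)*(-37) = (27 - 8*I*sqrt(3)/3)*(-37) = -999 + 296*I*sqrt(3)/3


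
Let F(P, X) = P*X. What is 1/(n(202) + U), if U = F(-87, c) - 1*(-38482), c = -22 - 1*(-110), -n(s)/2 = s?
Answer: 1/30422 ≈ 3.2871e-5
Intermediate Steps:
n(s) = -2*s
c = 88 (c = -22 + 110 = 88)
U = 30826 (U = -87*88 - 1*(-38482) = -7656 + 38482 = 30826)
1/(n(202) + U) = 1/(-2*202 + 30826) = 1/(-404 + 30826) = 1/30422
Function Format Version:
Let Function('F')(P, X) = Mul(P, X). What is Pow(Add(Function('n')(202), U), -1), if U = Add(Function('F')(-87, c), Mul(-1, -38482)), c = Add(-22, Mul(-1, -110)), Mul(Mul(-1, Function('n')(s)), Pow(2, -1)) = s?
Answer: Rational(1, 30422) ≈ 3.2871e-5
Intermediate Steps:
Function('n')(s) = Mul(-2, s)
c = 88 (c = Add(-22, 110) = 88)
U = 30826 (U = Add(Mul(-87, 88), Mul(-1, -38482)) = Add(-7656, 38482) = 30826)
Pow(Add(Function('n')(202), U), -1) = Pow(Add(Mul(-2, 202), 30826), -1) = Pow(Add(-404, 30826), -1) = Pow(30422, -1) = Rational(1, 30422)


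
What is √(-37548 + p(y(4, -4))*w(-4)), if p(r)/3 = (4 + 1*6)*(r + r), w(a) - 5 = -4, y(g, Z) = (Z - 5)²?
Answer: 12*I*√227 ≈ 180.8*I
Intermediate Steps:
y(g, Z) = (-5 + Z)²
w(a) = 1 (w(a) = 5 - 4 = 1)
p(r) = 60*r (p(r) = 3*((4 + 1*6)*(r + r)) = 3*((4 + 6)*(2*r)) = 3*(10*(2*r)) = 3*(20*r) = 60*r)
√(-37548 + p(y(4, -4))*w(-4)) = √(-37548 + (60*(-5 - 4)²)*1) = √(-37548 + (60*(-9)²)*1) = √(-37548 + (60*81)*1) = √(-37548 + 4860*1) = √(-37548 + 4860) = √(-32688) = 12*I*√227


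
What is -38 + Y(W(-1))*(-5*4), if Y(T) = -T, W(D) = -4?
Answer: -118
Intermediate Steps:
-38 + Y(W(-1))*(-5*4) = -38 + (-1*(-4))*(-5*4) = -38 + 4*(-20) = -38 - 80 = -118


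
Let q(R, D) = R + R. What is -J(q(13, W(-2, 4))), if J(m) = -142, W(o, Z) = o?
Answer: 142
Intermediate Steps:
q(R, D) = 2*R
-J(q(13, W(-2, 4))) = -1*(-142) = 142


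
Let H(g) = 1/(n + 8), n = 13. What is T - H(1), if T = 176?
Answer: 3695/21 ≈ 175.95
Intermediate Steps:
H(g) = 1/21 (H(g) = 1/(13 + 8) = 1/21)
T - H(1) = 176 - 1*1/21 = 176 - 1/21 = 3695/21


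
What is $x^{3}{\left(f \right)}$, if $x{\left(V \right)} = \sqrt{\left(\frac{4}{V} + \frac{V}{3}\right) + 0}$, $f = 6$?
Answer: $\frac{16 \sqrt{6}}{9} \approx 4.3546$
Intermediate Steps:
$x{\left(V \right)} = \sqrt{\frac{4}{V} + \frac{V}{3}}$ ($x{\left(V \right)} = \sqrt{\left(\frac{4}{V} + V \frac{1}{3}\right) + 0} = \sqrt{\left(\frac{4}{V} + \frac{V}{3}\right) + 0} = \sqrt{\frac{4}{V} + \frac{V}{3}}$)
$x^{3}{\left(f \right)} = \left(\frac{\sqrt{3 \cdot 6 + \frac{36}{6}}}{3}\right)^{3} = \left(\frac{\sqrt{18 + 36 \cdot \frac{1}{6}}}{3}\right)^{3} = \left(\frac{\sqrt{18 + 6}}{3}\right)^{3} = \left(\frac{\sqrt{24}}{3}\right)^{3} = \left(\frac{2 \sqrt{6}}{3}\right)^{3} = \frac{16 \sqrt{6}}{9}$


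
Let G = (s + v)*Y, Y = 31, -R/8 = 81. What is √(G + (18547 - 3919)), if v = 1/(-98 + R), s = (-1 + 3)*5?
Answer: √8313212882/746 ≈ 122.22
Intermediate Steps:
R = -648 (R = -8*81 = -648)
s = 10 (s = 2*5 = 10)
v = -1/746 (v = 1/(-98 - 648) = 1/(-746) = -1/746 ≈ -0.0013405)
G = 231229/746 (G = (10 - 1/746)*31 = (7459/746)*31 = 231229/746 ≈ 309.96)
√(G + (18547 - 3919)) = √(231229/746 + (18547 - 3919)) = √(231229/746 + 14628) = √(11143717/746) = √8313212882/746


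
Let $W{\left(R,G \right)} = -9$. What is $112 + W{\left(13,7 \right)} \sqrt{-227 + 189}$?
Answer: $112 - 9 i \sqrt{38} \approx 112.0 - 55.48 i$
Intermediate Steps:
$112 + W{\left(13,7 \right)} \sqrt{-227 + 189} = 112 - 9 \sqrt{-227 + 189} = 112 - 9 \sqrt{-38} = 112 - 9 i \sqrt{38}$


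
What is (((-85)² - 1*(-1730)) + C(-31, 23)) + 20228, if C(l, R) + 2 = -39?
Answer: 29142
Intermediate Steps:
C(l, R) = -41 (C(l, R) = -2 - 39 = -41)
(((-85)² - 1*(-1730)) + C(-31, 23)) + 20228 = (((-85)² - 1*(-1730)) - 41) + 20228 = ((7225 + 1730) - 41) + 20228 = (8955 - 41) + 20228 = 8914 + 20228 = 29142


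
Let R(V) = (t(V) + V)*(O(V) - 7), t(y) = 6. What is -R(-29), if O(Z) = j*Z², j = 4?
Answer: 77211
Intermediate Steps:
O(Z) = 4*Z²
R(V) = (-7 + 4*V²)*(6 + V) (R(V) = (6 + V)*(4*V² - 7) = (6 + V)*(-7 + 4*V²) = (-7 + 4*V²)*(6 + V))
-R(-29) = -(-42 - 7*(-29) + 4*(-29)³ + 24*(-29)²) = -(-42 + 203 + 4*(-24389) + 24*841) = -(-42 + 203 - 97556 + 20184) = -1*(-77211) = 77211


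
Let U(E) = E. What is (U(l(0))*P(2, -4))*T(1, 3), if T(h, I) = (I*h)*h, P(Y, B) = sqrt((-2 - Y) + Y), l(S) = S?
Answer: 0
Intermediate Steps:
P(Y, B) = I*sqrt(2) (P(Y, B) = sqrt(-2) = I*sqrt(2))
T(h, I) = I*h**2
(U(l(0))*P(2, -4))*T(1, 3) = (0*(I*sqrt(2)))*(3*1**2) = 0*(3*1) = 0*3 = 0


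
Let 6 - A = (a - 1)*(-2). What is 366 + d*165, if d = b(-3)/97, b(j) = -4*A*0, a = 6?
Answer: 366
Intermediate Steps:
A = 16 (A = 6 - (6 - 1)*(-2) = 6 - 5*(-2) = 6 - 1*(-10) = 6 + 10 = 16)
b(j) = 0 (b(j) = -4*16*0 = -64*0 = 0)
d = 0 (d = 0/97 = 0*(1/97) = 0)
366 + d*165 = 366 + 0*165 = 366 + 0 = 366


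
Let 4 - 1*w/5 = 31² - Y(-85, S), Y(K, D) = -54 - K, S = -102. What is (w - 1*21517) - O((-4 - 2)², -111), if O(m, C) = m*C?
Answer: -22151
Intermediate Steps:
w = -4630 (w = 20 - 5*(31² - (-54 - 1*(-85))) = 20 - 5*(961 - (-54 + 85)) = 20 - 5*(961 - 1*31) = 20 - 5*(961 - 31) = 20 - 5*930 = 20 - 4650 = -4630)
O(m, C) = C*m
(w - 1*21517) - O((-4 - 2)², -111) = (-4630 - 1*21517) - (-111)*(-4 - 2)² = (-4630 - 21517) - (-111)*(-6)² = -26147 - (-111)*36 = -26147 - 1*(-3996) = -26147 + 3996 = -22151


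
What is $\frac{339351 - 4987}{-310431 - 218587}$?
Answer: $- \frac{167182}{264509} \approx -0.63205$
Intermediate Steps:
$\frac{339351 - 4987}{-310431 - 218587} = \frac{334364}{-310431 - 218587} = \frac{334364}{-529018} = 334364 \left(- \frac{1}{529018}\right) = - \frac{167182}{264509}$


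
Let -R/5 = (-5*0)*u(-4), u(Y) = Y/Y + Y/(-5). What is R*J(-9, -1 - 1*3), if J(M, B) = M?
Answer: 0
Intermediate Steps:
u(Y) = 1 - Y/5 (u(Y) = 1 + Y*(-⅕) = 1 - Y/5)
R = 0 (R = -5*(-5*0)*(1 - ⅕*(-4)) = -0*(1 + ⅘) = -0*9/5 = -5*0 = 0)
R*J(-9, -1 - 1*3) = 0*(-9) = 0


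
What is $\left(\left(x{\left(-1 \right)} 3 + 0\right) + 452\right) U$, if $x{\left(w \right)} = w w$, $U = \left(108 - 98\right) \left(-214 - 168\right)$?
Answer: $-1738100$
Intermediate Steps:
$U = -3820$ ($U = 10 \left(-382\right) = -3820$)
$x{\left(w \right)} = w^{2}$
$\left(\left(x{\left(-1 \right)} 3 + 0\right) + 452\right) U = \left(\left(\left(-1\right)^{2} \cdot 3 + 0\right) + 452\right) \left(-3820\right) = \left(\left(1 \cdot 3 + 0\right) + 452\right) \left(-3820\right) = \left(\left(3 + 0\right) + 452\right) \left(-3820\right) = \left(3 + 452\right) \left(-3820\right) = 455 \left(-3820\right) = -1738100$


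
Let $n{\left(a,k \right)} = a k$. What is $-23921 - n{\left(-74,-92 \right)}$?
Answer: $-30729$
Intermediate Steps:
$-23921 - n{\left(-74,-92 \right)} = -23921 - \left(-74\right) \left(-92\right) = -23921 - 6808 = -30729$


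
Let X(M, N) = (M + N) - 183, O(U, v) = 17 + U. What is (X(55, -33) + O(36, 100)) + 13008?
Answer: 12900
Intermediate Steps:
X(M, N) = -183 + M + N
(X(55, -33) + O(36, 100)) + 13008 = ((-183 + 55 - 33) + (17 + 36)) + 13008 = (-161 + 53) + 13008 = -108 + 13008 = 12900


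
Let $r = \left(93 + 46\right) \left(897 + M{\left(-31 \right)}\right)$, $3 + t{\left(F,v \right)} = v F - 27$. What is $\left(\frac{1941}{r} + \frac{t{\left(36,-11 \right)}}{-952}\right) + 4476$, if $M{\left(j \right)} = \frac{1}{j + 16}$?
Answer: $\frac{284629653741}{63583604} \approx 4476.5$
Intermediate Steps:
$M{\left(j \right)} = \frac{1}{16 + j}$
$t{\left(F,v \right)} = -30 + F v$ ($t{\left(F,v \right)} = -3 + \left(v F - 27\right) = -3 + \left(F v - 27\right) = -3 + \left(-27 + F v\right) = -30 + F v$)
$r = \frac{1870106}{15}$ ($r = \left(93 + 46\right) \left(897 + \frac{1}{16 - 31}\right) = 139 \left(897 + \frac{1}{-15}\right) = 139 \left(897 - \frac{1}{15}\right) = 139 \cdot \frac{13454}{15} = \frac{1870106}{15} \approx 1.2467 \cdot 10^{5}$)
$\left(\frac{1941}{r} + \frac{t{\left(36,-11 \right)}}{-952}\right) + 4476 = \left(\frac{1941}{\frac{1870106}{15}} + \frac{-30 + 36 \left(-11\right)}{-952}\right) + 4476 = \left(1941 \cdot \frac{15}{1870106} + \left(-30 - 396\right) \left(- \frac{1}{952}\right)\right) + 4476 = \left(\frac{29115}{1870106} - - \frac{213}{476}\right) + 4476 = \left(\frac{29115}{1870106} + \frac{213}{476}\right) + 4476 = \frac{29442237}{63583604} + 4476 = \frac{284629653741}{63583604}$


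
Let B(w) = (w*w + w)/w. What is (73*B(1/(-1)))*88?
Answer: 0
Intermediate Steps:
B(w) = (w + w**2)/w (B(w) = (w**2 + w)/w = (w + w**2)/w)
(73*B(1/(-1)))*88 = (73*(1 + 1/(-1)))*88 = (73*(1 - 1))*88 = (73*0)*88 = 0*88 = 0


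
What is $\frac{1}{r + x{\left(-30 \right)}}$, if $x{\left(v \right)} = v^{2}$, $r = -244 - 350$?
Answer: $\frac{1}{306} \approx 0.003268$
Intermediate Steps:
$r = -594$
$\frac{1}{r + x{\left(-30 \right)}} = \frac{1}{-594 + \left(-30\right)^{2}} = \frac{1}{-594 + 900} = \frac{1}{306}$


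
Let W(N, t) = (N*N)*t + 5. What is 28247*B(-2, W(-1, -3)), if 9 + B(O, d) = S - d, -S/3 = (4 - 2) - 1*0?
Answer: -480199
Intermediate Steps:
S = -6 (S = -3*((4 - 2) - 1*0) = -3*(2 + 0) = -3*2 = -6)
W(N, t) = 5 + t*N**2 (W(N, t) = N**2*t + 5 = t*N**2 + 5 = 5 + t*N**2)
B(O, d) = -15 - d (B(O, d) = -9 + (-6 - d) = -15 - d)
28247*B(-2, W(-1, -3)) = 28247*(-15 - (5 - 3*(-1)**2)) = 28247*(-15 - (5 - 3*1)) = 28247*(-15 - (5 - 3)) = 28247*(-15 - 1*2) = 28247*(-15 - 2) = 28247*(-17) = -480199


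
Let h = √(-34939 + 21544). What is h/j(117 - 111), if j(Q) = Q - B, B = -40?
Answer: I*√13395/46 ≈ 2.516*I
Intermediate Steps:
j(Q) = 40 + Q (j(Q) = Q - 1*(-40) = Q + 40 = 40 + Q)
h = I*√13395 (h = √(-13395) = I*√13395 ≈ 115.74*I)
h/j(117 - 111) = (I*√13395)/(40 + (117 - 111)) = (I*√13395)/(40 + 6) = (I*√13395)/46 = (I*√13395)*(1/46) = I*√13395/46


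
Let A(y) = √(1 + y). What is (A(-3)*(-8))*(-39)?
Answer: 312*I*√2 ≈ 441.23*I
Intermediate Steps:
(A(-3)*(-8))*(-39) = (√(1 - 3)*(-8))*(-39) = (√(-2)*(-8))*(-39) = ((I*√2)*(-8))*(-39) = -8*I*√2*(-39) = 312*I*√2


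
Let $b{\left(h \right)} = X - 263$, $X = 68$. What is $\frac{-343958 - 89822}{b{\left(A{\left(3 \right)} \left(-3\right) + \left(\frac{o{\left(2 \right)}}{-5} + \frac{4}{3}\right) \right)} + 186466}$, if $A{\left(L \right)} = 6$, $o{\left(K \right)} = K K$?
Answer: $- \frac{433780}{186271} \approx -2.3288$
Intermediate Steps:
$o{\left(K \right)} = K^{2}$
$b{\left(h \right)} = -195$ ($b{\left(h \right)} = 68 - 263 = -195$)
$\frac{-343958 - 89822}{b{\left(A{\left(3 \right)} \left(-3\right) + \left(\frac{o{\left(2 \right)}}{-5} + \frac{4}{3}\right) \right)} + 186466} = \frac{-343958 - 89822}{-195 + 186466} = - \frac{433780}{186271}$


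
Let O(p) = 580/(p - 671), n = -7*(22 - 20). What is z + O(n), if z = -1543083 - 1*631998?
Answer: -297986213/137 ≈ -2.1751e+6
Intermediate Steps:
z = -2175081 (z = -1543083 - 631998 = -2175081)
n = -14 (n = -7*2 = -14)
O(p) = 580/(-671 + p)
z + O(n) = -2175081 + 580/(-671 - 14) = -2175081 + 580/(-685) = -2175081 + 580*(-1/685) = -2175081 - 116/137 = -297986213/137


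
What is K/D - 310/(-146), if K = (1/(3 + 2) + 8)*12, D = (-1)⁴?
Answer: 36691/365 ≈ 100.52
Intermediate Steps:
D = 1
K = 492/5 (K = (1/5 + 8)*12 = (⅕ + 8)*12 = (41/5)*12 = 492/5 ≈ 98.400)
K/D - 310/(-146) = (492/5)/1 - 310/(-146) = (492/5)*1 - 310*(-1/146) = 492/5 + 155/73 = 36691/365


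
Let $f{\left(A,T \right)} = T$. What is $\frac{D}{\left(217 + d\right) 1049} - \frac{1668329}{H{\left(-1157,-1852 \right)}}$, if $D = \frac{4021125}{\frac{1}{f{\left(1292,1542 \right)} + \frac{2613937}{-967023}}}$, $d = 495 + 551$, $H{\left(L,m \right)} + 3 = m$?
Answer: $\frac{4413573819458370268}{792206317866285} \approx 5571.2$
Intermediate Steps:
$H{\left(L,m \right)} = -3 + m$
$d = 1046$
$D = \frac{1995195809683375}{322341}$ ($D = \frac{4021125}{\frac{1}{1542 + \frac{2613937}{-967023}}} = \frac{4021125}{\frac{1}{1542 + 2613937 \left(- \frac{1}{967023}\right)}} = \frac{4021125}{\frac{1}{1542 - \frac{2613937}{967023}}} = \frac{4021125}{\frac{1}{\frac{1488535529}{967023}}} = \frac{4021125}{\frac{967023}{1488535529}} = 4021125 \cdot \frac{1488535529}{967023} = \frac{1995195809683375}{322341} \approx 6.1897 \cdot 10^{9}$)
$\frac{D}{\left(217 + d\right) 1049} - \frac{1668329}{H{\left(-1157,-1852 \right)}} = \frac{1995195809683375}{322341 \left(217 + 1046\right) 1049} - \frac{1668329}{-3 - 1852} = \frac{1995195809683375}{322341 \cdot 1263 \cdot 1049} - \frac{1668329}{-1855} = \frac{1995195809683375}{322341 \cdot 1324887} - - \frac{1668329}{1855} = \frac{1995195809683375}{322341} \cdot \frac{1}{1324887} + \frac{1668329}{1855} = \frac{1995195809683375}{427065400467} + \frac{1668329}{1855} = \frac{4413573819458370268}{792206317866285}$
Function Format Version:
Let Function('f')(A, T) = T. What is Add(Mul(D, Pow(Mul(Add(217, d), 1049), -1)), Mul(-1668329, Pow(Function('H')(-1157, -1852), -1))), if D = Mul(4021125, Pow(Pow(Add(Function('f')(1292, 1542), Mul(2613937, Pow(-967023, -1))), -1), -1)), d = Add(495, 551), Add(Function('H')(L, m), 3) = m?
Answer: Rational(4413573819458370268, 792206317866285) ≈ 5571.2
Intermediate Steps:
Function('H')(L, m) = Add(-3, m)
d = 1046
D = Rational(1995195809683375, 322341) (D = Mul(4021125, Pow(Pow(Add(1542, Mul(2613937, Pow(-967023, -1))), -1), -1)) = Mul(4021125, Pow(Pow(Add(1542, Mul(2613937, Rational(-1, 967023))), -1), -1)) = Mul(4021125, Pow(Pow(Add(1542, Rational(-2613937, 967023)), -1), -1)) = Mul(4021125, Pow(Pow(Rational(1488535529, 967023), -1), -1)) = Mul(4021125, Pow(Rational(967023, 1488535529), -1)) = Mul(4021125, Rational(1488535529, 967023)) = Rational(1995195809683375, 322341) ≈ 6.1897e+9)
Add(Mul(D, Pow(Mul(Add(217, d), 1049), -1)), Mul(-1668329, Pow(Function('H')(-1157, -1852), -1))) = Add(Mul(Rational(1995195809683375, 322341), Pow(Mul(Add(217, 1046), 1049), -1)), Mul(-1668329, Pow(Add(-3, -1852), -1))) = Add(Mul(Rational(1995195809683375, 322341), Pow(Mul(1263, 1049), -1)), Mul(-1668329, Pow(-1855, -1))) = Add(Mul(Rational(1995195809683375, 322341), Pow(1324887, -1)), Mul(-1668329, Rational(-1, 1855))) = Add(Mul(Rational(1995195809683375, 322341), Rational(1, 1324887)), Rational(1668329, 1855)) = Add(Rational(1995195809683375, 427065400467), Rational(1668329, 1855)) = Rational(4413573819458370268, 792206317866285)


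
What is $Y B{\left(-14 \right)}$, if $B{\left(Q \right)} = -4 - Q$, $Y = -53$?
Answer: $-530$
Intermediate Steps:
$Y B{\left(-14 \right)} = - 53 \left(-4 - -14\right) = - 53 \left(-4 + 14\right) = \left(-53\right) 10 = -530$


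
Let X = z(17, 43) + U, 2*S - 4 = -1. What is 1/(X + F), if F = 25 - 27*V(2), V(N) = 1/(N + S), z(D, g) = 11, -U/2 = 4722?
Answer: -7/65910 ≈ -0.00010621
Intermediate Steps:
U = -9444 (U = -2*4722 = -9444)
S = 3/2 (S = 2 + (1/2)*(-1) = 2 - 1/2 = 3/2 ≈ 1.5000)
V(N) = 1/(3/2 + N) (V(N) = 1/(N + 3/2) = 1/(3/2 + N))
F = 121/7 (F = 25 - 54/(3 + 2*2) = 25 - 54/(3 + 4) = 25 - 54/7 = 121/7 ≈ 17.286)
X = -9433 (X = 11 - 9444 = -9433)
1/(X + F) = 1/(-9433 + 121/7) = 1/(-65910/7) = -7/65910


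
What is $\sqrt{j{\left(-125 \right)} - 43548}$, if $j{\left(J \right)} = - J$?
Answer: $i \sqrt{43423} \approx 208.38 i$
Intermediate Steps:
$\sqrt{j{\left(-125 \right)} - 43548} = \sqrt{\left(-1\right) \left(-125\right) - 43548} = \sqrt{125 - 43548} = \sqrt{-43423} = i \sqrt{43423}$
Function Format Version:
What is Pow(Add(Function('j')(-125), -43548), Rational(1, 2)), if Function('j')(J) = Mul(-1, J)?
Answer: Mul(I, Pow(43423, Rational(1, 2))) ≈ Mul(208.38, I)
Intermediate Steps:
Pow(Add(Function('j')(-125), -43548), Rational(1, 2)) = Pow(Add(Mul(-1, -125), -43548), Rational(1, 2)) = Pow(Add(125, -43548), Rational(1, 2)) = Pow(-43423, Rational(1, 2)) = Mul(I, Pow(43423, Rational(1, 2)))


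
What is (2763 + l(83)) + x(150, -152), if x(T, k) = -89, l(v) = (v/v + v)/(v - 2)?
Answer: 72226/27 ≈ 2675.0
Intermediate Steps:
l(v) = (1 + v)/(-2 + v)
(2763 + l(83)) + x(150, -152) = (2763 + (1 + 83)/(-2 + 83)) - 89 = (2763 + 84/81) - 89 = (2763 + (1/81)*84) - 89 = (2763 + 28/27) - 89 = 74629/27 - 89 = 72226/27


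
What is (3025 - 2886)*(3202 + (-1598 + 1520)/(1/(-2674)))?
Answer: 29436586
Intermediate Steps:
(3025 - 2886)*(3202 + (-1598 + 1520)/(1/(-2674))) = 139*(3202 - 78/(-1/2674)) = 139*(3202 - 78*(-2674)) = 139*(3202 + 208572) = 139*211774 = 29436586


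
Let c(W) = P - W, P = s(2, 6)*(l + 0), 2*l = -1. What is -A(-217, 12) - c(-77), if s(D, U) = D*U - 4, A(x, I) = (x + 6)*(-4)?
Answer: -917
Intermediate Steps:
A(x, I) = -24 - 4*x (A(x, I) = (6 + x)*(-4) = -24 - 4*x)
l = -1/2 (l = (1/2)*(-1) = -1/2 ≈ -0.50000)
s(D, U) = -4 + D*U
P = -4 (P = (-4 + 2*6)*(-1/2 + 0) = (-4 + 12)*(-1/2) = 8*(-1/2) = -4)
c(W) = -4 - W
-A(-217, 12) - c(-77) = -(-24 - 4*(-217)) - (-4 - 1*(-77)) = -(-24 + 868) - (-4 + 77) = -1*844 - 1*73 = -844 - 73 = -917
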